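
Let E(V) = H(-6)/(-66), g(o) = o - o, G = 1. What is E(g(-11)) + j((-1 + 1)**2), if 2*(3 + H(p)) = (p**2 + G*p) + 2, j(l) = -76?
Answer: -5029/66 ≈ -76.197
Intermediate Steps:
H(p) = -2 + p/2 + p**2/2 (H(p) = -3 + ((p**2 + 1*p) + 2)/2 = -3 + ((p**2 + p) + 2)/2 = -3 + ((p + p**2) + 2)/2 = -3 + (2 + p + p**2)/2 = -3 + (1 + p/2 + p**2/2) = -2 + p/2 + p**2/2)
g(o) = 0
E(V) = -13/66 (E(V) = (-2 + (1/2)*(-6) + (1/2)*(-6)**2)/(-66) = (-2 - 3 + (1/2)*36)*(-1/66) = (-2 - 3 + 18)*(-1/66) = 13*(-1/66) = -13/66)
E(g(-11)) + j((-1 + 1)**2) = -13/66 - 76 = -5029/66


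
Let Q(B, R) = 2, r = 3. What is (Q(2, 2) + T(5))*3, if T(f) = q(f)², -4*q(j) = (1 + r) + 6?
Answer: 99/4 ≈ 24.750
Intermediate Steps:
q(j) = -5/2 (q(j) = -((1 + 3) + 6)/4 = -(4 + 6)/4 = -¼*10 = -5/2)
T(f) = 25/4 (T(f) = (-5/2)² = 25/4)
(Q(2, 2) + T(5))*3 = (2 + 25/4)*3 = (33/4)*3 = 99/4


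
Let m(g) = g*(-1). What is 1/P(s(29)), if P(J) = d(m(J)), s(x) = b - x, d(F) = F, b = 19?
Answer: ⅒ ≈ 0.10000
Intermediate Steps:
m(g) = -g
s(x) = 19 - x
P(J) = -J
1/P(s(29)) = 1/(-(19 - 1*29)) = 1/(-(19 - 29)) = 1/(-1*(-10)) = 1/10 = ⅒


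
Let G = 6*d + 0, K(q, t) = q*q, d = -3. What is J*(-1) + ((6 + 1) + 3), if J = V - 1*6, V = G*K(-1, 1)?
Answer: 34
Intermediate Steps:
K(q, t) = q²
G = -18 (G = 6*(-3) + 0 = -18 + 0 = -18)
V = -18 (V = -18*(-1)² = -18*1 = -18)
J = -24 (J = -18 - 1*6 = -18 - 6 = -24)
J*(-1) + ((6 + 1) + 3) = -24*(-1) + ((6 + 1) + 3) = 24 + (7 + 3) = 24 + 10 = 34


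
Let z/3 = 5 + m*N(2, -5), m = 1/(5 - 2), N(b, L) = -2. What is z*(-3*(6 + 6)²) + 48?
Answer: -5568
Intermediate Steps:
m = ⅓ (m = 1/3 = ⅓ ≈ 0.33333)
z = 13 (z = 3*(5 + (⅓)*(-2)) = 3*(5 - ⅔) = 3*(13/3) = 13)
z*(-3*(6 + 6)²) + 48 = 13*(-3*(6 + 6)²) + 48 = 13*(-3*12²) + 48 = 13*(-3*144) + 48 = 13*(-432) + 48 = -5616 + 48 = -5568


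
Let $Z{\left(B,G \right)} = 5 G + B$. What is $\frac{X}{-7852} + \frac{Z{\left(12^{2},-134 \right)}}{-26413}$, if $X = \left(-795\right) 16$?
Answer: $\frac{85025878}{51848719} \approx 1.6399$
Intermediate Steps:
$Z{\left(B,G \right)} = B + 5 G$
$X = -12720$
$\frac{X}{-7852} + \frac{Z{\left(12^{2},-134 \right)}}{-26413} = - \frac{12720}{-7852} + \frac{12^{2} + 5 \left(-134\right)}{-26413} = \left(-12720\right) \left(- \frac{1}{7852}\right) + \left(144 - 670\right) \left(- \frac{1}{26413}\right) = \frac{3180}{1963} - - \frac{526}{26413} = \frac{3180}{1963} + \frac{526}{26413} = \frac{85025878}{51848719}$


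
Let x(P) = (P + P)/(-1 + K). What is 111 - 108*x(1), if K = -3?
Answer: 165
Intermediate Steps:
x(P) = -P/2 (x(P) = (P + P)/(-1 - 3) = (2*P)/(-4) = (2*P)*(-¼) = -P/2)
111 - 108*x(1) = 111 - (-54) = 111 - 108*(-½) = 111 + 54 = 165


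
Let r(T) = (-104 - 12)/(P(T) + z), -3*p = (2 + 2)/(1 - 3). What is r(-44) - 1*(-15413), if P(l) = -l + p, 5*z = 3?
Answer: 10463687/679 ≈ 15410.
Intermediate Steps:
z = 3/5 (z = (1/5)*3 = 3/5 ≈ 0.60000)
p = 2/3 (p = -(2 + 2)/(3*(1 - 3)) = -4/(3*(-2)) = -4*(-1)/(3*2) = -1/3*(-2) = 2/3 ≈ 0.66667)
P(l) = 2/3 - l (P(l) = -l + 2/3 = 2/3 - l)
r(T) = -116/(19/15 - T) (r(T) = (-104 - 12)/((2/3 - T) + 3/5) = -116/(19/15 - T))
r(-44) - 1*(-15413) = 1740/(-19 + 15*(-44)) - 1*(-15413) = 1740/(-19 - 660) + 15413 = 1740/(-679) + 15413 = 1740*(-1/679) + 15413 = -1740/679 + 15413 = 10463687/679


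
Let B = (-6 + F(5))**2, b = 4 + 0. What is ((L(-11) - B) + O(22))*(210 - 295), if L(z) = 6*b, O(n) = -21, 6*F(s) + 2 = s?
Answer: 9265/4 ≈ 2316.3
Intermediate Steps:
F(s) = -1/3 + s/6
b = 4
B = 121/4 (B = (-6 + (-1/3 + (1/6)*5))**2 = (-6 + (-1/3 + 5/6))**2 = (-6 + 1/2)**2 = (-11/2)**2 = 121/4 ≈ 30.250)
L(z) = 24 (L(z) = 6*4 = 24)
((L(-11) - B) + O(22))*(210 - 295) = ((24 - 1*121/4) - 21)*(210 - 295) = ((24 - 121/4) - 21)*(-85) = (-25/4 - 21)*(-85) = -109/4*(-85) = 9265/4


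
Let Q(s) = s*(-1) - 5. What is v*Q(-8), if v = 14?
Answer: 42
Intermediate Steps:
Q(s) = -5 - s (Q(s) = -s - 5 = -5 - s)
v*Q(-8) = 14*(-5 - 1*(-8)) = 14*(-5 + 8) = 14*3 = 42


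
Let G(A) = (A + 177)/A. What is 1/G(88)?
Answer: 88/265 ≈ 0.33208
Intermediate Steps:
G(A) = (177 + A)/A
1/G(88) = 1/((177 + 88)/88) = 1/((1/88)*265) = 1/(265/88) = 88/265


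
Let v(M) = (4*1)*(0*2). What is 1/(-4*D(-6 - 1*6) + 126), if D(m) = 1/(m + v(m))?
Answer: 3/379 ≈ 0.0079156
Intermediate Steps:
v(M) = 0 (v(M) = 4*0 = 0)
D(m) = 1/m (D(m) = 1/(m + 0) = 1/m)
1/(-4*D(-6 - 1*6) + 126) = 1/(-4/(-6 - 1*6) + 126) = 1/(-4/(-6 - 6) + 126) = 1/(-4/(-12) + 126) = 1/(-4*(-1/12) + 126) = 1/(⅓ + 126) = 1/(379/3) = 3/379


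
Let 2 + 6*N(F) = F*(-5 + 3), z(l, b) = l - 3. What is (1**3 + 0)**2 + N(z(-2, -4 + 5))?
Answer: 7/3 ≈ 2.3333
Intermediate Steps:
z(l, b) = -3 + l
N(F) = -1/3 - F/3 (N(F) = -1/3 + (F*(-5 + 3))/6 = -1/3 + (F*(-2))/6 = -1/3 + (-2*F)/6 = -1/3 - F/3)
(1**3 + 0)**2 + N(z(-2, -4 + 5)) = (1**3 + 0)**2 + (-1/3 - (-3 - 2)/3) = (1 + 0)**2 + (-1/3 - 1/3*(-5)) = 1**2 + (-1/3 + 5/3) = 1 + 4/3 = 7/3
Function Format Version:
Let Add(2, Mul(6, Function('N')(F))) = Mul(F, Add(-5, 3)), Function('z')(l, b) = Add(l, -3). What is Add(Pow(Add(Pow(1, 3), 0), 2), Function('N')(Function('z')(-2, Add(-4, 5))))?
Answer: Rational(7, 3) ≈ 2.3333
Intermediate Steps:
Function('z')(l, b) = Add(-3, l)
Function('N')(F) = Add(Rational(-1, 3), Mul(Rational(-1, 3), F)) (Function('N')(F) = Add(Rational(-1, 3), Mul(Rational(1, 6), Mul(F, Add(-5, 3)))) = Add(Rational(-1, 3), Mul(Rational(1, 6), Mul(F, -2))) = Add(Rational(-1, 3), Mul(Rational(1, 6), Mul(-2, F))) = Add(Rational(-1, 3), Mul(Rational(-1, 3), F)))
Add(Pow(Add(Pow(1, 3), 0), 2), Function('N')(Function('z')(-2, Add(-4, 5)))) = Add(Pow(Add(Pow(1, 3), 0), 2), Add(Rational(-1, 3), Mul(Rational(-1, 3), Add(-3, -2)))) = Add(Pow(Add(1, 0), 2), Add(Rational(-1, 3), Mul(Rational(-1, 3), -5))) = Add(Pow(1, 2), Add(Rational(-1, 3), Rational(5, 3))) = Add(1, Rational(4, 3)) = Rational(7, 3)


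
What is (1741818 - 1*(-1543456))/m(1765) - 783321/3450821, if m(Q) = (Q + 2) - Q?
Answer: 515313224696/313711 ≈ 1.6426e+6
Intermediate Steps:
m(Q) = 2 (m(Q) = (2 + Q) - Q = 2)
(1741818 - 1*(-1543456))/m(1765) - 783321/3450821 = (1741818 - 1*(-1543456))/2 - 783321/3450821 = (1741818 + 1543456)*(½) - 783321*1/3450821 = 3285274*(½) - 71211/313711 = 1642637 - 71211/313711 = 515313224696/313711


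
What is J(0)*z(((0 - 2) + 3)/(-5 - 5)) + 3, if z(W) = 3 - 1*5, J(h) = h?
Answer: 3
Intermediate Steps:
z(W) = -2 (z(W) = 3 - 5 = -2)
J(0)*z(((0 - 2) + 3)/(-5 - 5)) + 3 = 0*(-2) + 3 = 0 + 3 = 3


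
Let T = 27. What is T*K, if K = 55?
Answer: 1485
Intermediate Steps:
T*K = 27*55 = 1485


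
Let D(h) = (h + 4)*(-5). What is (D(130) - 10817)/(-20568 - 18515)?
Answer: 11487/39083 ≈ 0.29391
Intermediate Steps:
D(h) = -20 - 5*h (D(h) = (4 + h)*(-5) = -20 - 5*h)
(D(130) - 10817)/(-20568 - 18515) = ((-20 - 5*130) - 10817)/(-20568 - 18515) = ((-20 - 650) - 10817)/(-39083) = (-670 - 10817)*(-1/39083) = -11487*(-1/39083) = 11487/39083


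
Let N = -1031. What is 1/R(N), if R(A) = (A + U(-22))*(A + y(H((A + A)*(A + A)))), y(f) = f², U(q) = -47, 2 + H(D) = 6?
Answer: 1/1094170 ≈ 9.1393e-7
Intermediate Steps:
H(D) = 4 (H(D) = -2 + 6 = 4)
R(A) = (-47 + A)*(16 + A) (R(A) = (A - 47)*(A + 4²) = (-47 + A)*(A + 16) = (-47 + A)*(16 + A))
1/R(N) = 1/(-752 + (-1031)² - 31*(-1031)) = 1/(-752 + 1062961 + 31961) = 1/1094170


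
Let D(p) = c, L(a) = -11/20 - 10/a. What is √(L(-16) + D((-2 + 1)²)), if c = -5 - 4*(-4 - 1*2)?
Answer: √7630/20 ≈ 4.3675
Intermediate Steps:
L(a) = -11/20 - 10/a (L(a) = -11*1/20 - 10/a = -11/20 - 10/a)
c = 19 (c = -5 - 4*(-4 - 2) = -5 - 4*(-6) = -5 + 24 = 19)
D(p) = 19
√(L(-16) + D((-2 + 1)²)) = √((-11/20 - 10/(-16)) + 19) = √((-11/20 - 10*(-1/16)) + 19) = √((-11/20 + 5/8) + 19) = √(3/40 + 19) = √(763/40) = √7630/20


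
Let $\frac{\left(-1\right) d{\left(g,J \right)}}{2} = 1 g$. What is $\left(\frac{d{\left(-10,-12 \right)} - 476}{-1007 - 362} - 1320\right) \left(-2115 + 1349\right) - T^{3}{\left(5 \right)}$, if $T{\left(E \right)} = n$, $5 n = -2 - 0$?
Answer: $\frac{172984258952}{171125} \approx 1.0109 \cdot 10^{6}$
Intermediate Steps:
$d{\left(g,J \right)} = - 2 g$ ($d{\left(g,J \right)} = - 2 \cdot 1 g = - 2 g$)
$n = - \frac{2}{5}$ ($n = \frac{-2 - 0}{5} = \frac{-2 + 0}{5} = \frac{1}{5} \left(-2\right) = - \frac{2}{5} \approx -0.4$)
$T{\left(E \right)} = - \frac{2}{5}$
$\left(\frac{d{\left(-10,-12 \right)} - 476}{-1007 - 362} - 1320\right) \left(-2115 + 1349\right) - T^{3}{\left(5 \right)} = \left(\frac{\left(-2\right) \left(-10\right) - 476}{-1007 - 362} - 1320\right) \left(-2115 + 1349\right) - \left(- \frac{2}{5}\right)^{3} = \left(\frac{20 - 476}{-1369} - 1320\right) \left(-766\right) - - \frac{8}{125} = \left(\left(-456\right) \left(- \frac{1}{1369}\right) - 1320\right) \left(-766\right) + \frac{8}{125} = \left(\frac{456}{1369} - 1320\right) \left(-766\right) + \frac{8}{125} = \left(- \frac{1806624}{1369}\right) \left(-766\right) + \frac{8}{125} = \frac{1383873984}{1369} + \frac{8}{125} = \frac{172984258952}{171125}$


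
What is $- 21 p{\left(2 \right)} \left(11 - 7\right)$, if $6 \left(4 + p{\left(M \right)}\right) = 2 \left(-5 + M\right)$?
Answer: $420$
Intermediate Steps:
$p{\left(M \right)} = - \frac{17}{3} + \frac{M}{3}$ ($p{\left(M \right)} = -4 + \frac{2 \left(-5 + M\right)}{6} = -4 + \frac{-10 + 2 M}{6} = -4 + \left(- \frac{5}{3} + \frac{M}{3}\right) = - \frac{17}{3} + \frac{M}{3}$)
$- 21 p{\left(2 \right)} \left(11 - 7\right) = - 21 \left(- \frac{17}{3} + \frac{1}{3} \cdot 2\right) \left(11 - 7\right) = - 21 \left(- \frac{17}{3} + \frac{2}{3}\right) \left(11 - 7\right) = \left(-21\right) \left(-5\right) 4 = 105 \cdot 4 = 420$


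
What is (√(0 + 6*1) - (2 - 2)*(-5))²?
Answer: 6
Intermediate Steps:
(√(0 + 6*1) - (2 - 2)*(-5))² = (√(0 + 6) - 0*(-5))² = (√6 - 1*0)² = (√6 + 0)² = (√6)² = 6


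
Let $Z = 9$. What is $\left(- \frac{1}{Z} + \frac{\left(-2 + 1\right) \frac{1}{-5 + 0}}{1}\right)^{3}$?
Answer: $\frac{64}{91125} \approx 0.00070233$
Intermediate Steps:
$\left(- \frac{1}{Z} + \frac{\left(-2 + 1\right) \frac{1}{-5 + 0}}{1}\right)^{3} = \left(- \frac{1}{9} + \frac{\left(-2 + 1\right) \frac{1}{-5 + 0}}{1}\right)^{3} = \left(\left(-1\right) \frac{1}{9} + - \frac{1}{-5} \cdot 1\right)^{3} = \left(- \frac{1}{9} + \left(-1\right) \left(- \frac{1}{5}\right) 1\right)^{3} = \left(- \frac{1}{9} + \frac{1}{5} \cdot 1\right)^{3} = \left(- \frac{1}{9} + \frac{1}{5}\right)^{3} = \left(\frac{4}{45}\right)^{3} = \frac{64}{91125}$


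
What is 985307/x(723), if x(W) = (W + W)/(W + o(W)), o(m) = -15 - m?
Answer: -4926535/482 ≈ -10221.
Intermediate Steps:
x(W) = -2*W/15 (x(W) = (W + W)/(W + (-15 - W)) = (2*W)/(-15) = (2*W)*(-1/15) = -2*W/15)
985307/x(723) = 985307/((-2/15*723)) = 985307/(-482/5) = 985307*(-5/482) = -4926535/482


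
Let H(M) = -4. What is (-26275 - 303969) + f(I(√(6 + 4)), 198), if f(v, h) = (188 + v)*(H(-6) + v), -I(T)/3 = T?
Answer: -330906 - 552*√10 ≈ -3.3265e+5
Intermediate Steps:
I(T) = -3*T
f(v, h) = (-4 + v)*(188 + v) (f(v, h) = (188 + v)*(-4 + v) = (-4 + v)*(188 + v))
(-26275 - 303969) + f(I(√(6 + 4)), 198) = (-26275 - 303969) + (-752 + (-3*√(6 + 4))² + 184*(-3*√(6 + 4))) = -330244 + (-752 + (-3*√10)² + 184*(-3*√10)) = -330244 + (-752 + 90 - 552*√10) = -330244 + (-662 - 552*√10) = -330906 - 552*√10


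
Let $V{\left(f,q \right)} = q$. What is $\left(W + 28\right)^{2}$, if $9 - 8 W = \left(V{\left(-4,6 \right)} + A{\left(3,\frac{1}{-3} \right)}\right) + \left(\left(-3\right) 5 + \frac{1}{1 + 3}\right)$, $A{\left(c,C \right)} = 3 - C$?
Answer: $\frac{8185321}{9216} \approx 888.16$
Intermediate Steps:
$W = \frac{173}{96}$ ($W = \frac{9}{8} - \frac{\left(6 + \left(3 - \frac{1}{-3}\right)\right) + \left(\left(-3\right) 5 + \frac{1}{1 + 3}\right)}{8} = \frac{9}{8} - \frac{\left(6 + \left(3 - - \frac{1}{3}\right)\right) - \left(15 - \frac{1}{4}\right)}{8} = \frac{9}{8} - \frac{\left(6 + \left(3 + \frac{1}{3}\right)\right) + \left(-15 + \frac{1}{4}\right)}{8} = \frac{9}{8} - \frac{\left(6 + \frac{10}{3}\right) - \frac{59}{4}}{8} = \frac{9}{8} - \frac{\frac{28}{3} - \frac{59}{4}}{8} = \frac{9}{8} - - \frac{65}{96} = \frac{9}{8} + \frac{65}{96} = \frac{173}{96} \approx 1.8021$)
$\left(W + 28\right)^{2} = \left(\frac{173}{96} + 28\right)^{2} = \left(\frac{2861}{96}\right)^{2} = \frac{8185321}{9216}$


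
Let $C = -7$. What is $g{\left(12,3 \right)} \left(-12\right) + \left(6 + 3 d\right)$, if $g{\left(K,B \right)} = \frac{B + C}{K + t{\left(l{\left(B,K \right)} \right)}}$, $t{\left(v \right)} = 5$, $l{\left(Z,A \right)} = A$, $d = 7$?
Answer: $\frac{507}{17} \approx 29.824$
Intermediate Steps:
$g{\left(K,B \right)} = \frac{-7 + B}{5 + K}$ ($g{\left(K,B \right)} = \frac{B - 7}{K + 5} = \frac{-7 + B}{5 + K}$)
$g{\left(12,3 \right)} \left(-12\right) + \left(6 + 3 d\right) = \frac{-7 + 3}{5 + 12} \left(-12\right) + \left(6 + 3 \cdot 7\right) = \frac{1}{17} \left(-4\right) \left(-12\right) + \left(6 + 21\right) = \frac{1}{17} \left(-4\right) \left(-12\right) + 27 = \left(- \frac{4}{17}\right) \left(-12\right) + 27 = \frac{48}{17} + 27 = \frac{507}{17}$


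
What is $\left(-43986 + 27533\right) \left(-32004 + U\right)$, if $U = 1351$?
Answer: $504333809$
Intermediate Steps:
$\left(-43986 + 27533\right) \left(-32004 + U\right) = \left(-43986 + 27533\right) \left(-32004 + 1351\right) = \left(-16453\right) \left(-30653\right) = 504333809$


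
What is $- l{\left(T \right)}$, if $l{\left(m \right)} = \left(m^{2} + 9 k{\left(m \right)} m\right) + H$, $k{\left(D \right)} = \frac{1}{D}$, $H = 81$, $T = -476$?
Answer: $-226666$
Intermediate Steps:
$l{\left(m \right)} = 90 + m^{2}$ ($l{\left(m \right)} = \left(m^{2} + \frac{9}{m} m\right) + 81 = \left(m^{2} + 9\right) + 81 = \left(9 + m^{2}\right) + 81 = 90 + m^{2}$)
$- l{\left(T \right)} = - (90 + \left(-476\right)^{2}) = - (90 + 226576) = \left(-1\right) 226666 = -226666$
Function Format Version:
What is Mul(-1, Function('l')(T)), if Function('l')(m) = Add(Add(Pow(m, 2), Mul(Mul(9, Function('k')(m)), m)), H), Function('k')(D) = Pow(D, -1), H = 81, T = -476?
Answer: -226666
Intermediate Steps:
Function('l')(m) = Add(90, Pow(m, 2)) (Function('l')(m) = Add(Add(Pow(m, 2), Mul(Mul(9, Pow(m, -1)), m)), 81) = Add(Add(Pow(m, 2), 9), 81) = Add(Add(9, Pow(m, 2)), 81) = Add(90, Pow(m, 2)))
Mul(-1, Function('l')(T)) = Mul(-1, Add(90, Pow(-476, 2))) = Mul(-1, Add(90, 226576)) = Mul(-1, 226666) = -226666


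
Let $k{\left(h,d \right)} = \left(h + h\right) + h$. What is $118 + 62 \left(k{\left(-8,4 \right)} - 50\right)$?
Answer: $-4470$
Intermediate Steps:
$k{\left(h,d \right)} = 3 h$ ($k{\left(h,d \right)} = 2 h + h = 3 h$)
$118 + 62 \left(k{\left(-8,4 \right)} - 50\right) = 118 + 62 \left(3 \left(-8\right) - 50\right) = 118 + 62 \left(-24 - 50\right) = 118 + 62 \left(-74\right) = 118 - 4588 = -4470$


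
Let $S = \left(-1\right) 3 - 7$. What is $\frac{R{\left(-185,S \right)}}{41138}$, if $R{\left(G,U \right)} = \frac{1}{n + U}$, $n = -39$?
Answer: $- \frac{1}{2015762} \approx -4.9609 \cdot 10^{-7}$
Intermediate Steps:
$S = -10$ ($S = -3 - 7 = -10$)
$R{\left(G,U \right)} = \frac{1}{-39 + U}$
$\frac{R{\left(-185,S \right)}}{41138} = \frac{1}{\left(-39 - 10\right) 41138} = \frac{1}{-49} \cdot \frac{1}{41138} = \left(- \frac{1}{49}\right) \frac{1}{41138} = - \frac{1}{2015762}$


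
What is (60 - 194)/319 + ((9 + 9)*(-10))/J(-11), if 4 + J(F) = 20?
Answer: -14891/1276 ≈ -11.670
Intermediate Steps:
J(F) = 16 (J(F) = -4 + 20 = 16)
(60 - 194)/319 + ((9 + 9)*(-10))/J(-11) = (60 - 194)/319 + ((9 + 9)*(-10))/16 = -134*1/319 + (18*(-10))*(1/16) = -134/319 - 180*1/16 = -134/319 - 45/4 = -14891/1276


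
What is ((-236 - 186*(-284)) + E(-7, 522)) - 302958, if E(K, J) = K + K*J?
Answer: -254031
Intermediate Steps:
E(K, J) = K + J*K
((-236 - 186*(-284)) + E(-7, 522)) - 302958 = ((-236 - 186*(-284)) - 7*(1 + 522)) - 302958 = ((-236 + 52824) - 7*523) - 302958 = (52588 - 3661) - 302958 = 48927 - 302958 = -254031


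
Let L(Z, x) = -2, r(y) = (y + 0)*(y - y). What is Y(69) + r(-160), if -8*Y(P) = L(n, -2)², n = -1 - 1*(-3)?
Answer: -½ ≈ -0.50000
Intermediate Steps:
n = 2 (n = -1 + 3 = 2)
r(y) = 0 (r(y) = y*0 = 0)
Y(P) = -½ (Y(P) = -⅛*(-2)² = -⅛*4 = -½)
Y(69) + r(-160) = -½ + 0 = -½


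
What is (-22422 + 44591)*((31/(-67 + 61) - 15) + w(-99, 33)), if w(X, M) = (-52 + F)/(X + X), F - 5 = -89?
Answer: -85505833/198 ≈ -4.3185e+5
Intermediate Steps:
F = -84 (F = 5 - 89 = -84)
w(X, M) = -68/X (w(X, M) = (-52 - 84)/(X + X) = -136*1/(2*X) = -68/X)
(-22422 + 44591)*((31/(-67 + 61) - 15) + w(-99, 33)) = (-22422 + 44591)*((31/(-67 + 61) - 15) - 68/(-99)) = 22169*((31/(-6) - 15) - 68*(-1/99)) = 22169*((31*(-1/6) - 15) + 68/99) = 22169*((-31/6 - 15) + 68/99) = 22169*(-121/6 + 68/99) = 22169*(-3857/198) = -85505833/198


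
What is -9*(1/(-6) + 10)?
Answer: -177/2 ≈ -88.500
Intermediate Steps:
-9*(1/(-6) + 10) = -9*(-⅙ + 10) = -9*59/6 = -177/2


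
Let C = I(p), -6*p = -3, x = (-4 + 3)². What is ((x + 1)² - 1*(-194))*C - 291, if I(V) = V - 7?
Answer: -1578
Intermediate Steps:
x = 1 (x = (-1)² = 1)
p = ½ (p = -⅙*(-3) = ½ ≈ 0.50000)
I(V) = -7 + V
C = -13/2 (C = -7 + ½ = -13/2 ≈ -6.5000)
((x + 1)² - 1*(-194))*C - 291 = ((1 + 1)² - 1*(-194))*(-13/2) - 291 = (2² + 194)*(-13/2) - 291 = (4 + 194)*(-13/2) - 291 = 198*(-13/2) - 291 = -1287 - 291 = -1578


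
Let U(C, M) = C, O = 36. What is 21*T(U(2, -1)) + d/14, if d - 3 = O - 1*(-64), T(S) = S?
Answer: 691/14 ≈ 49.357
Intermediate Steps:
d = 103 (d = 3 + (36 - 1*(-64)) = 3 + (36 + 64) = 3 + 100 = 103)
21*T(U(2, -1)) + d/14 = 21*2 + 103/14 = 42 + 103*(1/14) = 42 + 103/14 = 691/14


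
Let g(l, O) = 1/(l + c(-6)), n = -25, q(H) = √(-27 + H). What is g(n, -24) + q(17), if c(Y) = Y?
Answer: -1/31 + I*√10 ≈ -0.032258 + 3.1623*I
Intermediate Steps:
g(l, O) = 1/(-6 + l) (g(l, O) = 1/(l - 6) = 1/(-6 + l))
g(n, -24) + q(17) = 1/(-6 - 25) + √(-27 + 17) = 1/(-31) + √(-10) = -1/31 + I*√10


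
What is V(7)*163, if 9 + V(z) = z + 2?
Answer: 0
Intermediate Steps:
V(z) = -7 + z (V(z) = -9 + (z + 2) = -9 + (2 + z) = -7 + z)
V(7)*163 = (-7 + 7)*163 = 0*163 = 0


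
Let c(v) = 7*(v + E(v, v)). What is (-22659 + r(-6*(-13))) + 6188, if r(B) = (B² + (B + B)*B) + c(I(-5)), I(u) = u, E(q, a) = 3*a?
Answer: 1641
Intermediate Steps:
c(v) = 28*v (c(v) = 7*(v + 3*v) = 7*(4*v) = 28*v)
r(B) = -140 + 3*B² (r(B) = (B² + (B + B)*B) + 28*(-5) = (B² + (2*B)*B) - 140 = (B² + 2*B²) - 140 = 3*B² - 140 = -140 + 3*B²)
(-22659 + r(-6*(-13))) + 6188 = (-22659 + (-140 + 3*(-6*(-13))²)) + 6188 = (-22659 + (-140 + 3*78²)) + 6188 = (-22659 + (-140 + 3*6084)) + 6188 = (-22659 + (-140 + 18252)) + 6188 = (-22659 + 18112) + 6188 = -4547 + 6188 = 1641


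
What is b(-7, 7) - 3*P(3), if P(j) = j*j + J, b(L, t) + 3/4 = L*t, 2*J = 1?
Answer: -313/4 ≈ -78.250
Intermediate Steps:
J = ½ (J = (½)*1 = ½ ≈ 0.50000)
b(L, t) = -¾ + L*t
P(j) = ½ + j² (P(j) = j*j + ½ = j² + ½ = ½ + j²)
b(-7, 7) - 3*P(3) = (-¾ - 7*7) - 3*(½ + 3²) = (-¾ - 49) - 3*(½ + 9) = -199/4 - 3*19/2 = -199/4 - 57/2 = -313/4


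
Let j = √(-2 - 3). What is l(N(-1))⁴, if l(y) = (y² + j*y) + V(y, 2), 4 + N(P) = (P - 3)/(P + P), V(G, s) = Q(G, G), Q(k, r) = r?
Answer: -64 + 256*I*√5 ≈ -64.0 + 572.43*I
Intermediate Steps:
V(G, s) = G
N(P) = -4 + (-3 + P)/(2*P) (N(P) = -4 + (P - 3)/(P + P) = -4 + (-3 + P)/((2*P)) = -4 + (-3 + P)*(1/(2*P)) = -4 + (-3 + P)/(2*P))
j = I*√5 (j = √(-5) = I*√5 ≈ 2.2361*I)
l(y) = y + y² + I*y*√5 (l(y) = (y² + (I*√5)*y) + y = (y² + I*y*√5) + y = y + y² + I*y*√5)
l(N(-1))⁴ = (((½)*(-3 - 7*(-1))/(-1))*(1 + (½)*(-3 - 7*(-1))/(-1) + I*√5))⁴ = (((½)*(-1)*(-3 + 7))*(1 + (½)*(-1)*(-3 + 7) + I*√5))⁴ = (((½)*(-1)*4)*(1 + (½)*(-1)*4 + I*√5))⁴ = (-2*(1 - 2 + I*√5))⁴ = (-2*(-1 + I*√5))⁴ = (2 - 2*I*√5)⁴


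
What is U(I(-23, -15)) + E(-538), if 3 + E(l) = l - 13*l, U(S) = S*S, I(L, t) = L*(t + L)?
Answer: 770329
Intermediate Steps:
I(L, t) = L*(L + t)
U(S) = S**2
E(l) = -3 - 12*l (E(l) = -3 + (l - 13*l) = -3 - 12*l)
U(I(-23, -15)) + E(-538) = (-23*(-23 - 15))**2 + (-3 - 12*(-538)) = (-23*(-38))**2 + (-3 + 6456) = 874**2 + 6453 = 763876 + 6453 = 770329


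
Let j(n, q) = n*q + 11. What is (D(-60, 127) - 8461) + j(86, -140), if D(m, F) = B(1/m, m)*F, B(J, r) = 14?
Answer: -18712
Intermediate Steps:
j(n, q) = 11 + n*q
D(m, F) = 14*F
(D(-60, 127) - 8461) + j(86, -140) = (14*127 - 8461) + (11 + 86*(-140)) = (1778 - 8461) + (11 - 12040) = -6683 - 12029 = -18712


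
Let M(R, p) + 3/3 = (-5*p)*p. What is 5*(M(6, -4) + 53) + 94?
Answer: -46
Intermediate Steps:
M(R, p) = -1 - 5*p² (M(R, p) = -1 + (-5*p)*p = -1 - 5*p²)
5*(M(6, -4) + 53) + 94 = 5*((-1 - 5*(-4)²) + 53) + 94 = 5*((-1 - 5*16) + 53) + 94 = 5*((-1 - 80) + 53) + 94 = 5*(-81 + 53) + 94 = 5*(-28) + 94 = -140 + 94 = -46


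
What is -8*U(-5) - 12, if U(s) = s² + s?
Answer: -172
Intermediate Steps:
U(s) = s + s²
-8*U(-5) - 12 = -(-40)*(1 - 5) - 12 = -(-40)*(-4) - 12 = -8*20 - 12 = -160 - 12 = -172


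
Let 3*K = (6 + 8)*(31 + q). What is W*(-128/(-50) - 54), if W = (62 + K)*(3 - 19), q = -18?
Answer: 7571968/75 ≈ 1.0096e+5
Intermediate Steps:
K = 182/3 (K = ((6 + 8)*(31 - 18))/3 = (14*13)/3 = (⅓)*182 = 182/3 ≈ 60.667)
W = -5888/3 (W = (62 + 182/3)*(3 - 19) = (368/3)*(-16) = -5888/3 ≈ -1962.7)
W*(-128/(-50) - 54) = -5888*(-128/(-50) - 54)/3 = -5888*(-128*(-1/50) - 54)/3 = -5888*(64/25 - 54)/3 = -5888/3*(-1286/25) = 7571968/75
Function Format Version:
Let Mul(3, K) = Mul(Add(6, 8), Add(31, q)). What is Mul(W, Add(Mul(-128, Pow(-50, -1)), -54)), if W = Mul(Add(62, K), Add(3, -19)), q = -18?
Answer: Rational(7571968, 75) ≈ 1.0096e+5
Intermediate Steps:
K = Rational(182, 3) (K = Mul(Rational(1, 3), Mul(Add(6, 8), Add(31, -18))) = Mul(Rational(1, 3), Mul(14, 13)) = Mul(Rational(1, 3), 182) = Rational(182, 3) ≈ 60.667)
W = Rational(-5888, 3) (W = Mul(Add(62, Rational(182, 3)), Add(3, -19)) = Mul(Rational(368, 3), -16) = Rational(-5888, 3) ≈ -1962.7)
Mul(W, Add(Mul(-128, Pow(-50, -1)), -54)) = Mul(Rational(-5888, 3), Add(Mul(-128, Pow(-50, -1)), -54)) = Mul(Rational(-5888, 3), Add(Mul(-128, Rational(-1, 50)), -54)) = Mul(Rational(-5888, 3), Add(Rational(64, 25), -54)) = Mul(Rational(-5888, 3), Rational(-1286, 25)) = Rational(7571968, 75)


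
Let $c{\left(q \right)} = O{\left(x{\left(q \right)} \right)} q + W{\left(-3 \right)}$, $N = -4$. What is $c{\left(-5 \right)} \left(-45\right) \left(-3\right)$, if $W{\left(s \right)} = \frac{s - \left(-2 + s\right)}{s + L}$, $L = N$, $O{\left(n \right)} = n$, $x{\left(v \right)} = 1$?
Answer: $- \frac{4995}{7} \approx -713.57$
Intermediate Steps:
$L = -4$
$W{\left(s \right)} = \frac{2}{-4 + s}$ ($W{\left(s \right)} = \frac{s - \left(-2 + s\right)}{s - 4} = \frac{2}{-4 + s}$)
$c{\left(q \right)} = - \frac{2}{7} + q$ ($c{\left(q \right)} = 1 q + \frac{2}{-4 - 3} = q + \frac{2}{-7} = q + 2 \left(- \frac{1}{7}\right) = q - \frac{2}{7} = - \frac{2}{7} + q$)
$c{\left(-5 \right)} \left(-45\right) \left(-3\right) = \left(- \frac{2}{7} - 5\right) \left(-45\right) \left(-3\right) = \left(- \frac{37}{7}\right) \left(-45\right) \left(-3\right) = \frac{1665}{7} \left(-3\right) = - \frac{4995}{7}$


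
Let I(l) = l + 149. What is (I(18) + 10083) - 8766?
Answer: 1484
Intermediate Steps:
I(l) = 149 + l
(I(18) + 10083) - 8766 = ((149 + 18) + 10083) - 8766 = (167 + 10083) - 8766 = 10250 - 8766 = 1484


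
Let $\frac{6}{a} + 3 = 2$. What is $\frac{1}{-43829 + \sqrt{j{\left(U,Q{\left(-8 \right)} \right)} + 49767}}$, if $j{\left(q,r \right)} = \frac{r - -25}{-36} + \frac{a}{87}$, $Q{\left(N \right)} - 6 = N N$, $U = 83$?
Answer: $- \frac{45757476}{2005452461683} - \frac{6 \sqrt{1506663709}}{2005452461683} \approx -2.2933 \cdot 10^{-5}$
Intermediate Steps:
$a = -6$ ($a = \frac{6}{-3 + 2} = \frac{6}{-1} = 6 \left(-1\right) = -6$)
$Q{\left(N \right)} = 6 + N^{2}$ ($Q{\left(N \right)} = 6 + N N = 6 + N^{2}$)
$j{\left(q,r \right)} = - \frac{797}{1044} - \frac{r}{36}$ ($j{\left(q,r \right)} = \frac{r - -25}{-36} - \frac{6}{87} = \left(r + 25\right) \left(- \frac{1}{36}\right) - \frac{2}{29} = \left(25 + r\right) \left(- \frac{1}{36}\right) - \frac{2}{29} = \left(- \frac{25}{36} - \frac{r}{36}\right) - \frac{2}{29} = - \frac{797}{1044} - \frac{r}{36}$)
$\frac{1}{-43829 + \sqrt{j{\left(U,Q{\left(-8 \right)} \right)} + 49767}} = \frac{1}{-43829 + \sqrt{\left(- \frac{797}{1044} - \frac{6 + \left(-8\right)^{2}}{36}\right) + 49767}} = \frac{1}{-43829 + \sqrt{\left(- \frac{797}{1044} - \frac{6 + 64}{36}\right) + 49767}} = \frac{1}{-43829 + \sqrt{\left(- \frac{797}{1044} - \frac{35}{18}\right) + 49767}} = \frac{1}{-43829 + \sqrt{- \frac{2827}{1044} + 49767}} = \frac{1}{-43829 + \sqrt{\frac{51953921}{1044}}} = \frac{1}{-43829 + \frac{\sqrt{1506663709}}{174}}$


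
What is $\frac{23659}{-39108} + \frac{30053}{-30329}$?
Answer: $- \frac{1892866535}{1186106532} \approx -1.5959$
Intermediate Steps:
$\frac{23659}{-39108} + \frac{30053}{-30329} = 23659 \left(- \frac{1}{39108}\right) + 30053 \left(- \frac{1}{30329}\right) = - \frac{23659}{39108} - \frac{30053}{30329} = - \frac{1892866535}{1186106532}$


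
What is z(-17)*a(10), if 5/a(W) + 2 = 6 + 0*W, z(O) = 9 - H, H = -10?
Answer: 95/4 ≈ 23.750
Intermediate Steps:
z(O) = 19 (z(O) = 9 - 1*(-10) = 9 + 10 = 19)
a(W) = 5/4 (a(W) = 5/(-2 + (6 + 0*W)) = 5/(-2 + (6 + 0)) = 5/(-2 + 6) = 5/4)
z(-17)*a(10) = 19*(5/4) = 95/4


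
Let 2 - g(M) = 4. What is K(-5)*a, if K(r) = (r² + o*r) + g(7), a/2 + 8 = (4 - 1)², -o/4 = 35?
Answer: 1446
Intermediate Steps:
o = -140 (o = -4*35 = -140)
g(M) = -2 (g(M) = 2 - 1*4 = 2 - 4 = -2)
a = 2 (a = -16 + 2*(4 - 1)² = -16 + 2*3² = -16 + 2*9 = -16 + 18 = 2)
K(r) = -2 + r² - 140*r (K(r) = (r² - 140*r) - 2 = -2 + r² - 140*r)
K(-5)*a = (-2 + (-5)² - 140*(-5))*2 = (-2 + 25 + 700)*2 = 723*2 = 1446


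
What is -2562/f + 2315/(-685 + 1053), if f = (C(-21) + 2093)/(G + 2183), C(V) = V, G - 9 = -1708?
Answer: -8062969/13616 ≈ -592.17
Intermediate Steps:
G = -1699 (G = 9 - 1708 = -1699)
f = 518/121 (f = (-21 + 2093)/(-1699 + 2183) = 2072/484 = 2072*(1/484) = 518/121 ≈ 4.2810)
-2562/f + 2315/(-685 + 1053) = -2562/518/121 + 2315/(-685 + 1053) = -2562*121/518 + 2315/368 = -22143/37 + 2315*(1/368) = -22143/37 + 2315/368 = -8062969/13616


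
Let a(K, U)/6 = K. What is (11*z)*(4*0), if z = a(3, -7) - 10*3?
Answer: 0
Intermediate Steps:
a(K, U) = 6*K
z = -12 (z = 6*3 - 10*3 = 18 - 30 = -12)
(11*z)*(4*0) = (11*(-12))*(4*0) = -132*0 = 0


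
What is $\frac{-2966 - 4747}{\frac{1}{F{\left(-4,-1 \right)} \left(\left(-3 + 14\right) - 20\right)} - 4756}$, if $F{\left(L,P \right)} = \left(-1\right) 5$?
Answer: $\frac{347085}{214019} \approx 1.6217$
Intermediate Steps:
$F{\left(L,P \right)} = -5$
$\frac{-2966 - 4747}{\frac{1}{F{\left(-4,-1 \right)} \left(\left(-3 + 14\right) - 20\right)} - 4756} = \frac{-2966 - 4747}{\frac{1}{\left(-5\right) \left(\left(-3 + 14\right) - 20\right)} - 4756} = - \frac{7713}{\frac{1}{\left(-5\right) \left(11 - 20\right)} - 4756} = - \frac{7713}{\frac{1}{\left(-5\right) \left(-9\right)} - 4756} = - \frac{7713}{\frac{1}{45} - 4756} = - \frac{7713}{- \frac{214019}{45}} = \left(-7713\right) \left(- \frac{45}{214019}\right) = \frac{347085}{214019}$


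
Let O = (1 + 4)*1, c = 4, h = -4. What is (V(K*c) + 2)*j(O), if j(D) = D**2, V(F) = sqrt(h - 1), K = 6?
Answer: 50 + 25*I*sqrt(5) ≈ 50.0 + 55.902*I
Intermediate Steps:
V(F) = I*sqrt(5) (V(F) = sqrt(-4 - 1) = sqrt(-5) = I*sqrt(5))
O = 5 (O = 5*1 = 5)
(V(K*c) + 2)*j(O) = (I*sqrt(5) + 2)*5**2 = (2 + I*sqrt(5))*25 = 50 + 25*I*sqrt(5)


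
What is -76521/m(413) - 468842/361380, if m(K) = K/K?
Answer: -13826813911/180690 ≈ -76522.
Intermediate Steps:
m(K) = 1
-76521/m(413) - 468842/361380 = -76521/1 - 468842/361380 = -76521*1 - 468842*1/361380 = -76521 - 234421/180690 = -13826813911/180690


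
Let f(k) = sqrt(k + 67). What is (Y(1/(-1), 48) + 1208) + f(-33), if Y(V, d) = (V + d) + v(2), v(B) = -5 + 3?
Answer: 1253 + sqrt(34) ≈ 1258.8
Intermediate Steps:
v(B) = -2
Y(V, d) = -2 + V + d (Y(V, d) = (V + d) - 2 = -2 + V + d)
f(k) = sqrt(67 + k)
(Y(1/(-1), 48) + 1208) + f(-33) = ((-2 + 1/(-1) + 48) + 1208) + sqrt(67 - 33) = ((-2 - 1 + 48) + 1208) + sqrt(34) = (45 + 1208) + sqrt(34) = 1253 + sqrt(34)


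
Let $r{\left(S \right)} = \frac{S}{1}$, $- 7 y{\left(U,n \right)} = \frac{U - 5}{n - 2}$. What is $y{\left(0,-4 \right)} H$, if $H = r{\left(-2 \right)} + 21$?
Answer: $- \frac{95}{42} \approx -2.2619$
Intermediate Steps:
$y{\left(U,n \right)} = - \frac{-5 + U}{7 \left(-2 + n\right)}$ ($y{\left(U,n \right)} = - \frac{\left(U - 5\right) \frac{1}{n - 2}}{7} = - \frac{\left(-5 + U\right) \frac{1}{-2 + n}}{7} = - \frac{\frac{1}{-2 + n} \left(-5 + U\right)}{7} = - \frac{-5 + U}{7 \left(-2 + n\right)}$)
$r{\left(S \right)} = S$ ($r{\left(S \right)} = S 1 = S$)
$H = 19$ ($H = -2 + 21 = 19$)
$y{\left(0,-4 \right)} H = \frac{5 - 0}{7 \left(-2 - 4\right)} 19 = \frac{5 + 0}{7 \left(-6\right)} 19 = \frac{1}{7} \left(- \frac{1}{6}\right) 5 \cdot 19 = \left(- \frac{5}{42}\right) 19 = - \frac{95}{42}$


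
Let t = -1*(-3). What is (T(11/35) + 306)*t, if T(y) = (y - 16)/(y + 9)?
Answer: 297621/326 ≈ 912.95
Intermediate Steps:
T(y) = (-16 + y)/(9 + y)
t = 3
(T(11/35) + 306)*t = ((-16 + 11/35)/(9 + 11/35) + 306)*3 = (-549/35/(326/35) + 306)*3 = ((35/326)*(-549/35) + 306)*3 = (-549/326 + 306)*3 = (99207/326)*3 = 297621/326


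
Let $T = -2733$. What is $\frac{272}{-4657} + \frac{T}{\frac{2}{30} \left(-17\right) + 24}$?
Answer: $- \frac{191007011}{1597351} \approx -119.58$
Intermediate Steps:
$\frac{272}{-4657} + \frac{T}{\frac{2}{30} \left(-17\right) + 24} = \frac{272}{-4657} - \frac{2733}{\frac{2}{30} \left(-17\right) + 24} = 272 \left(- \frac{1}{4657}\right) - \frac{2733}{2 \cdot \frac{1}{30} \left(-17\right) + 24} = - \frac{272}{4657} - \frac{2733}{\frac{1}{15} \left(-17\right) + 24} = - \frac{272}{4657} - \frac{2733}{- \frac{17}{15} + 24} = - \frac{272}{4657} - \frac{2733}{\frac{343}{15}} = - \frac{272}{4657} - \frac{40995}{343} = - \frac{191007011}{1597351}$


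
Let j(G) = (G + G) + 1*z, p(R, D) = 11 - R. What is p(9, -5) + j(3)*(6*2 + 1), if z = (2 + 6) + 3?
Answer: 223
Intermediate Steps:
z = 11 (z = 8 + 3 = 11)
j(G) = 11 + 2*G (j(G) = (G + G) + 1*11 = 2*G + 11 = 11 + 2*G)
p(9, -5) + j(3)*(6*2 + 1) = (11 - 1*9) + (11 + 2*3)*(6*2 + 1) = (11 - 9) + (11 + 6)*(12 + 1) = 2 + 17*13 = 2 + 221 = 223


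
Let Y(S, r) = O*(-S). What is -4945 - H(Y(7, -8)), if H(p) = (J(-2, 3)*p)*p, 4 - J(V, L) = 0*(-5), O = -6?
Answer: -12001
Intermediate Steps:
Y(S, r) = 6*S (Y(S, r) = -(-6)*S = 6*S)
J(V, L) = 4 (J(V, L) = 4 - 0*(-5) = 4 - 1*0 = 4 + 0 = 4)
H(p) = 4*p² (H(p) = (4*p)*p = 4*p²)
-4945 - H(Y(7, -8)) = -4945 - 4*(6*7)² = -4945 - 4*42² = -4945 - 4*1764 = -4945 - 1*7056 = -4945 - 7056 = -12001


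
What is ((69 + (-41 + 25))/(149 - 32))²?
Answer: 2809/13689 ≈ 0.20520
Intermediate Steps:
((69 + (-41 + 25))/(149 - 32))² = ((69 - 16)/117)² = (53*(1/117))² = (53/117)² = 2809/13689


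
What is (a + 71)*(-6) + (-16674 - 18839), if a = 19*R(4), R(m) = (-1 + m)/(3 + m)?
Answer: -251915/7 ≈ -35988.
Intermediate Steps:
R(m) = (-1 + m)/(3 + m)
a = 57/7 (a = 19*((-1 + 4)/(3 + 4)) = 19*(3/7) = 57/7 ≈ 8.1429)
(a + 71)*(-6) + (-16674 - 18839) = (57/7 + 71)*(-6) + (-16674 - 18839) = (554/7)*(-6) - 35513 = -3324/7 - 35513 = -251915/7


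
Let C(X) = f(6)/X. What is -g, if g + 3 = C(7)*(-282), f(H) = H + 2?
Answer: 2277/7 ≈ 325.29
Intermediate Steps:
f(H) = 2 + H
C(X) = 8/X (C(X) = (2 + 6)/X = 8/X)
g = -2277/7 (g = -3 + (8/7)*(-282) = -3 - 2256/7 = -2277/7 ≈ -325.29)
-g = -1*(-2277/7) = 2277/7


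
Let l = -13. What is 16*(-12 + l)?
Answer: -400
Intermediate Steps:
16*(-12 + l) = 16*(-12 - 13) = 16*(-25) = -400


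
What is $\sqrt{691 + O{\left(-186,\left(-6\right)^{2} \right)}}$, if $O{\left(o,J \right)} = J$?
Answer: $\sqrt{727} \approx 26.963$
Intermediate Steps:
$\sqrt{691 + O{\left(-186,\left(-6\right)^{2} \right)}} = \sqrt{691 + \left(-6\right)^{2}} = \sqrt{691 + 36} = \sqrt{727}$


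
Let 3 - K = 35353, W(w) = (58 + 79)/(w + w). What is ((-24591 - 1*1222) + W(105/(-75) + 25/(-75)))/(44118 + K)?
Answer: -1344331/455936 ≈ -2.9485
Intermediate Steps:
W(w) = 137/(2*w) (W(w) = 137/((2*w)) = 137*(1/(2*w)) = 137/(2*w))
K = -35350 (K = 3 - 1*35353 = 3 - 35353 = -35350)
((-24591 - 1*1222) + W(105/(-75) + 25/(-75)))/(44118 + K) = ((-24591 - 1*1222) + 137/(2*(105/(-75) + 25/(-75))))/(44118 - 35350) = ((-24591 - 1222) + 137/(2*(105*(-1/75) + 25*(-1/75))))/8768 = (-25813 + 137/(2*(-7/5 - 1/3)))*(1/8768) = (-25813 + 137/(2*(-26/15)))*(1/8768) = (-25813 + (137/2)*(-15/26))*(1/8768) = (-25813 - 2055/52)*(1/8768) = -1344331/52*1/8768 = -1344331/455936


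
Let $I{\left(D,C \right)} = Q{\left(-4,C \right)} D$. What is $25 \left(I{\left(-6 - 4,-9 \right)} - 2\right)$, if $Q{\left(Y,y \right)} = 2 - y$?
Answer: $-2800$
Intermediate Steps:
$I{\left(D,C \right)} = D \left(2 - C\right)$ ($I{\left(D,C \right)} = \left(2 - C\right) D = D \left(2 - C\right)$)
$25 \left(I{\left(-6 - 4,-9 \right)} - 2\right) = 25 \left(\left(-6 - 4\right) \left(2 - -9\right) - 2\right) = 25 \left(\left(-6 - 4\right) \left(2 + 9\right) - 2\right) = 25 \left(\left(-10\right) 11 - 2\right) = 25 \left(-110 - 2\right) = 25 \left(-112\right) = -2800$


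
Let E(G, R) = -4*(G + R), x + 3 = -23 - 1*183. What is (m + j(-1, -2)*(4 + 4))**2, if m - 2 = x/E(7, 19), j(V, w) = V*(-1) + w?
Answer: 172225/10816 ≈ 15.923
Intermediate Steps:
j(V, w) = w - V (j(V, w) = -V + w = w - V)
x = -209 (x = -3 + (-23 - 1*183) = -3 + (-23 - 183) = -3 - 206 = -209)
E(G, R) = -4*G - 4*R
m = 417/104 (m = 2 - 209/(-4*7 - 4*19) = 2 - 209/(-28 - 76) = 2 - 209/(-104) = 2 - 209*(-1/104) = 2 + 209/104 = 417/104 ≈ 4.0096)
(m + j(-1, -2)*(4 + 4))**2 = (417/104 + (-2 - 1*(-1))*(4 + 4))**2 = (417/104 + (-2 + 1)*8)**2 = (417/104 - 1*8)**2 = (417/104 - 8)**2 = (-415/104)**2 = 172225/10816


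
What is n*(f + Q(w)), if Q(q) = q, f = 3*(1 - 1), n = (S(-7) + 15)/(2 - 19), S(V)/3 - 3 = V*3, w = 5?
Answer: 195/17 ≈ 11.471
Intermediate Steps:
S(V) = 9 + 9*V (S(V) = 9 + 3*(V*3) = 9 + 3*(3*V) = 9 + 9*V)
n = 39/17 (n = ((9 + 9*(-7)) + 15)/(2 - 19) = ((9 - 63) + 15)/(-17) = (-54 + 15)*(-1/17) = -39*(-1/17) = 39/17 ≈ 2.2941)
f = 0 (f = 3*0 = 0)
n*(f + Q(w)) = 39*(0 + 5)/17 = (39/17)*5 = 195/17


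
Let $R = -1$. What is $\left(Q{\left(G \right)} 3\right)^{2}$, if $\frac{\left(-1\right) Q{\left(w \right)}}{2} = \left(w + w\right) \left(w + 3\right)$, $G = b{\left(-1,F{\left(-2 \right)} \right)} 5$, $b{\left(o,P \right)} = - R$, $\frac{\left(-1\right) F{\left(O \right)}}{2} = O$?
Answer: $230400$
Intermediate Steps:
$F{\left(O \right)} = - 2 O$
$b{\left(o,P \right)} = 1$ ($b{\left(o,P \right)} = \left(-1\right) \left(-1\right) = 1$)
$G = 5$ ($G = 1 \cdot 5 = 5$)
$Q{\left(w \right)} = - 4 w \left(3 + w\right)$ ($Q{\left(w \right)} = - 2 \left(w + w\right) \left(w + 3\right) = - 2 \cdot 2 w \left(3 + w\right) = - 4 w \left(3 + w\right)$)
$\left(Q{\left(G \right)} 3\right)^{2} = \left(\left(-4\right) 5 \left(3 + 5\right) 3\right)^{2} = \left(\left(-4\right) 5 \cdot 8 \cdot 3\right)^{2} = \left(\left(-160\right) 3\right)^{2} = \left(-480\right)^{2} = 230400$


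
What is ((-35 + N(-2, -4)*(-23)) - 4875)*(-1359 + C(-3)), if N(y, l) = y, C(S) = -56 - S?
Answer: 6867968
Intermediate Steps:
((-35 + N(-2, -4)*(-23)) - 4875)*(-1359 + C(-3)) = ((-35 - 2*(-23)) - 4875)*(-1359 + (-56 - 1*(-3))) = ((-35 + 46) - 4875)*(-1359 + (-56 + 3)) = (11 - 4875)*(-1359 - 53) = -4864*(-1412) = 6867968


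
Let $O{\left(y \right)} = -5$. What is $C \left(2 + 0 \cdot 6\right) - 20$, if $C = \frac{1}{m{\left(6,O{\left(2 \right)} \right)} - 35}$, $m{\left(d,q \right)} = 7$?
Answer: $- \frac{281}{14} \approx -20.071$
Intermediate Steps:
$C = - \frac{1}{28}$ ($C = \frac{1}{7 - 35} = \frac{1}{-28} = - \frac{1}{28} \approx -0.035714$)
$C \left(2 + 0 \cdot 6\right) - 20 = - \frac{2 + 0 \cdot 6}{28} - 20 = - \frac{2 + 0}{28} - 20 = \left(- \frac{1}{28}\right) 2 - 20 = - \frac{1}{14} - 20 = - \frac{281}{14}$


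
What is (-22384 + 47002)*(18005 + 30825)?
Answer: 1202096940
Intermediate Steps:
(-22384 + 47002)*(18005 + 30825) = 24618*48830 = 1202096940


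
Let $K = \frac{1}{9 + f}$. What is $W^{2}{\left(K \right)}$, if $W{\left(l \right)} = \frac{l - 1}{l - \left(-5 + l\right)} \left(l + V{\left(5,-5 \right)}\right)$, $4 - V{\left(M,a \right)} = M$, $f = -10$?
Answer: $\frac{16}{25} \approx 0.64$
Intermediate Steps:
$V{\left(M,a \right)} = 4 - M$
$K = -1$ ($K = \frac{1}{9 - 10} = \frac{1}{-1} = -1$)
$W{\left(l \right)} = \left(-1 + l\right) \left(- \frac{1}{5} + \frac{l}{5}\right)$ ($W{\left(l \right)} = \frac{l - 1}{l - \left(-5 + l\right)} \left(l + \left(4 - 5\right)\right) = \frac{-1 + l}{5} \left(l + \left(4 - 5\right)\right) = \left(-1 + l\right) \frac{1}{5} \left(l - 1\right) = \left(- \frac{1}{5} + \frac{l}{5}\right) \left(-1 + l\right) = \left(-1 + l\right) \left(- \frac{1}{5} + \frac{l}{5}\right)$)
$W^{2}{\left(K \right)} = \left(\frac{1}{5} - - \frac{2}{5} + \frac{\left(-1\right)^{2}}{5}\right)^{2} = \left(\frac{1}{5} + \frac{2}{5} + \frac{1}{5} \cdot 1\right)^{2} = \left(\frac{1}{5} + \frac{2}{5} + \frac{1}{5}\right)^{2} = \left(\frac{4}{5}\right)^{2} = \frac{16}{25}$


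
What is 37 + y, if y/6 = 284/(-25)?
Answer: -779/25 ≈ -31.160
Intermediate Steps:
y = -1704/25 (y = 6*(284/(-25)) = 6*(284*(-1/25)) = 6*(-284/25) = -1704/25 ≈ -68.160)
37 + y = 37 - 1704/25 = -779/25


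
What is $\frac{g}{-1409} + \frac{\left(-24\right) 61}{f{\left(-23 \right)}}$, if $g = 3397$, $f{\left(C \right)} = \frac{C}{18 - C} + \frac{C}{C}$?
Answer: $- \frac{14105827}{4227} \approx -3337.1$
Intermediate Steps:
$f{\left(C \right)} = 1 + \frac{C}{18 - C}$ ($f{\left(C \right)} = \frac{C}{18 - C} + 1 = 1 + \frac{C}{18 - C}$)
$\frac{g}{-1409} + \frac{\left(-24\right) 61}{f{\left(-23 \right)}} = \frac{3397}{-1409} + \frac{\left(-24\right) 61}{\left(-18\right) \frac{1}{-18 - 23}} = 3397 \left(- \frac{1}{1409}\right) - \frac{1464}{\left(-18\right) \frac{1}{-41}} = - \frac{3397}{1409} - \frac{1464}{\left(-18\right) \left(- \frac{1}{41}\right)} = - \frac{3397}{1409} - \frac{1464}{\frac{18}{41}} = - \frac{3397}{1409} - \frac{10004}{3} = - \frac{14105827}{4227}$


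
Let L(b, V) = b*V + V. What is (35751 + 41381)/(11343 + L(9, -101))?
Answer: 77132/10333 ≈ 7.4646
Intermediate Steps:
L(b, V) = V + V*b (L(b, V) = V*b + V = V + V*b)
(35751 + 41381)/(11343 + L(9, -101)) = (35751 + 41381)/(11343 - 101*(1 + 9)) = 77132/(11343 - 101*10) = 77132/(11343 - 1010) = 77132/10333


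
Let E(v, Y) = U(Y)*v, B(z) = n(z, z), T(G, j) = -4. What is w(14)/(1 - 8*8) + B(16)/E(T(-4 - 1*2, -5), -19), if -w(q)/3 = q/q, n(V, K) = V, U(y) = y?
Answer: 103/399 ≈ 0.25815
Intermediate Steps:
B(z) = z
w(q) = -3 (w(q) = -3*q/q = -3*1 = -3)
E(v, Y) = Y*v
w(14)/(1 - 8*8) + B(16)/E(T(-4 - 1*2, -5), -19) = -3/(1 - 8*8) + 16/((-19*(-4))) = -3/(1 - 64) + 16/76 = -3/(-63) + 16*(1/76) = -3*(-1/63) + 4/19 = 1/21 + 4/19 = 103/399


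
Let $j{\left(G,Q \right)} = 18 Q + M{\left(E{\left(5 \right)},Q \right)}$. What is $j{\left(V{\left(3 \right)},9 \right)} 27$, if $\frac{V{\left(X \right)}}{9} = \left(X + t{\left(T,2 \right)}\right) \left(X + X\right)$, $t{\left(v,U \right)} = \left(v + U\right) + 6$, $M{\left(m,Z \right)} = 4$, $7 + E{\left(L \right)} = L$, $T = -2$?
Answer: $4482$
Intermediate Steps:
$E{\left(L \right)} = -7 + L$
$t{\left(v,U \right)} = 6 + U + v$ ($t{\left(v,U \right)} = \left(U + v\right) + 6 = 6 + U + v$)
$V{\left(X \right)} = 18 X \left(6 + X\right)$ ($V{\left(X \right)} = 9 \left(X + \left(6 + 2 - 2\right)\right) \left(X + X\right) = 9 \left(X + 6\right) 2 X = 9 \left(6 + X\right) 2 X = 9 \cdot 2 X \left(6 + X\right) = 18 X \left(6 + X\right)$)
$j{\left(G,Q \right)} = 4 + 18 Q$ ($j{\left(G,Q \right)} = 18 Q + 4 = 4 + 18 Q$)
$j{\left(V{\left(3 \right)},9 \right)} 27 = \left(4 + 18 \cdot 9\right) 27 = \left(4 + 162\right) 27 = 166 \cdot 27 = 4482$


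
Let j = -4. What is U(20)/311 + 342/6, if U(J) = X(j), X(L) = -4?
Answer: 17723/311 ≈ 56.987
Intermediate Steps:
U(J) = -4
U(20)/311 + 342/6 = -4/311 + 342/6 = -4*1/311 + 342*(1/6) = -4/311 + 57 = 17723/311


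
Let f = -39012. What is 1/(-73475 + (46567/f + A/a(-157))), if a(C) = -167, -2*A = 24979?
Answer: -6515004/478210455215 ≈ -1.3624e-5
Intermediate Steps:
A = -24979/2 (A = -½*24979 = -24979/2 ≈ -12490.)
1/(-73475 + (46567/f + A/a(-157))) = 1/(-73475 + (46567/(-39012) - 24979/2/(-167))) = 1/(-73475 + (46567*(-1/39012) - 24979/2*(-1/167))) = 1/(-73475 + (-46567/39012 + 24979/334)) = 1/(-73475 + 479463685/6515004) = 1/(-478210455215/6515004) = -6515004/478210455215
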